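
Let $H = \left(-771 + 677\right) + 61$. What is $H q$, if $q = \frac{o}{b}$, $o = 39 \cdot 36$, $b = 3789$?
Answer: $- \frac{5148}{421} \approx -12.228$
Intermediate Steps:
$o = 1404$
$H = -33$ ($H = -94 + 61 = -33$)
$q = \frac{156}{421}$ ($q = \frac{1404}{3789} = 1404 \cdot \frac{1}{3789} = \frac{156}{421} \approx 0.37055$)
$H q = \left(-33\right) \frac{156}{421} = - \frac{5148}{421}$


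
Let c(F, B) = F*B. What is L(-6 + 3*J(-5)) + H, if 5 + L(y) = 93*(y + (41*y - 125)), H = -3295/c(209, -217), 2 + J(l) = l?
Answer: -5310470181/45353 ≈ -1.1709e+5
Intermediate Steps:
J(l) = -2 + l
c(F, B) = B*F
H = 3295/45353 (H = -3295/((-217*209)) = -3295/(-45353) = -3295*(-1/45353) = 3295/45353 ≈ 0.072652)
L(y) = -11630 + 3906*y (L(y) = -5 + 93*(y + (41*y - 125)) = -5 + 93*(y + (-125 + 41*y)) = -5 + 93*(-125 + 42*y) = -5 + (-11625 + 3906*y) = -11630 + 3906*y)
L(-6 + 3*J(-5)) + H = (-11630 + 3906*(-6 + 3*(-2 - 5))) + 3295/45353 = (-11630 + 3906*(-6 + 3*(-7))) + 3295/45353 = (-11630 + 3906*(-6 - 21)) + 3295/45353 = (-11630 + 3906*(-27)) + 3295/45353 = (-11630 - 105462) + 3295/45353 = -117092 + 3295/45353 = -5310470181/45353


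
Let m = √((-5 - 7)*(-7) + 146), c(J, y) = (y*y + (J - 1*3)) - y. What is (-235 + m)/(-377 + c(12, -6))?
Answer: 235/326 - √230/326 ≈ 0.67434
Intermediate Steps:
c(J, y) = -3 + J + y² - y (c(J, y) = (y² + (J - 3)) - y = (y² + (-3 + J)) - y = (-3 + J + y²) - y = -3 + J + y² - y)
m = √230 (m = √(-12*(-7) + 146) = √(84 + 146) = √230 ≈ 15.166)
(-235 + m)/(-377 + c(12, -6)) = (-235 + √230)/(-377 + (-3 + 12 + (-6)² - 1*(-6))) = (-235 + √230)/(-377 + (-3 + 12 + 36 + 6)) = (-235 + √230)/(-377 + 51) = (-235 + √230)/(-326) = (-235 + √230)*(-1/326) = 235/326 - √230/326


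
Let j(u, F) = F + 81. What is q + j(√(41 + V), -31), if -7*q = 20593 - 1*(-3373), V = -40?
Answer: -23616/7 ≈ -3373.7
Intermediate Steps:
q = -23966/7 (q = -(20593 - 1*(-3373))/7 = -(20593 + 3373)/7 = -⅐*23966 = -23966/7 ≈ -3423.7)
j(u, F) = 81 + F
q + j(√(41 + V), -31) = -23966/7 + (81 - 31) = -23966/7 + 50 = -23616/7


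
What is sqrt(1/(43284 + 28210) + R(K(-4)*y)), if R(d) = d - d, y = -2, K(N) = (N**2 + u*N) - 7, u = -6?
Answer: sqrt(71494)/71494 ≈ 0.0037399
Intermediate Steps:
K(N) = -7 + N**2 - 6*N (K(N) = (N**2 - 6*N) - 7 = -7 + N**2 - 6*N)
R(d) = 0
sqrt(1/(43284 + 28210) + R(K(-4)*y)) = sqrt(1/(43284 + 28210) + 0) = sqrt(1/71494 + 0) = sqrt(1/71494) = sqrt(71494)/71494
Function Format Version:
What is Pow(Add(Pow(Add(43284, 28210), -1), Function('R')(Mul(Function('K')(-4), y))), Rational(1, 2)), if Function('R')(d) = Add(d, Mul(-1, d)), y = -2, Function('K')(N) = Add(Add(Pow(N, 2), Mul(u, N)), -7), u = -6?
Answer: Mul(Rational(1, 71494), Pow(71494, Rational(1, 2))) ≈ 0.0037399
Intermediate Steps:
Function('K')(N) = Add(-7, Pow(N, 2), Mul(-6, N)) (Function('K')(N) = Add(Add(Pow(N, 2), Mul(-6, N)), -7) = Add(-7, Pow(N, 2), Mul(-6, N)))
Function('R')(d) = 0
Pow(Add(Pow(Add(43284, 28210), -1), Function('R')(Mul(Function('K')(-4), y))), Rational(1, 2)) = Pow(Add(Pow(Add(43284, 28210), -1), 0), Rational(1, 2)) = Pow(Add(Pow(71494, -1), 0), Rational(1, 2)) = Pow(Add(Rational(1, 71494), 0), Rational(1, 2)) = Pow(Rational(1, 71494), Rational(1, 2)) = Mul(Rational(1, 71494), Pow(71494, Rational(1, 2)))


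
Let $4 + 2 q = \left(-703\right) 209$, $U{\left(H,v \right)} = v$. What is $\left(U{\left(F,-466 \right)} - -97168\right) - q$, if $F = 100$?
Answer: $\frac{340335}{2} \approx 1.7017 \cdot 10^{5}$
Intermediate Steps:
$q = - \frac{146931}{2}$ ($q = -2 + \frac{\left(-703\right) 209}{2} = -2 + \frac{1}{2} \left(-146927\right) = -2 - \frac{146927}{2} = - \frac{146931}{2} \approx -73466.0$)
$\left(U{\left(F,-466 \right)} - -97168\right) - q = \left(-466 - -97168\right) - - \frac{146931}{2} = \left(-466 + 97168\right) + \frac{146931}{2} = 96702 + \frac{146931}{2} = \frac{340335}{2}$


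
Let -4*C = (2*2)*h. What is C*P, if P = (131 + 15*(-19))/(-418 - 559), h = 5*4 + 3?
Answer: -3542/977 ≈ -3.6254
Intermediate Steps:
h = 23 (h = 20 + 3 = 23)
P = 154/977 (P = (131 - 285)/(-977) = -154*(-1/977) = 154/977 ≈ 0.15763)
C = -23 (C = -2*2*23/4 = -23 ≈ -23.000)
C*P = -23*154/977 = -3542/977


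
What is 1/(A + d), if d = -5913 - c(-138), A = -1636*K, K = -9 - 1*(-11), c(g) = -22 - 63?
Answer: -1/9100 ≈ -0.00010989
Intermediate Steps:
c(g) = -85
K = 2 (K = -9 + 11 = 2)
A = -3272 (A = -1636*2 = -3272)
d = -5828 (d = -5913 - 1*(-85) = -5913 + 85 = -5828)
1/(A + d) = 1/(-3272 - 5828) = 1/(-9100) = -1/9100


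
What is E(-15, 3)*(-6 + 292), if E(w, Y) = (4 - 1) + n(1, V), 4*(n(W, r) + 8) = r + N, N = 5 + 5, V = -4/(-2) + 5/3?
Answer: -2717/6 ≈ -452.83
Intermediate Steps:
V = 11/3 (V = -4*(-½) + 5*(⅓) = 2 + 5/3 = 11/3 ≈ 3.6667)
N = 10
n(W, r) = -11/2 + r/4 (n(W, r) = -8 + (r + 10)/4 = -8 + (10 + r)/4 = -8 + (5/2 + r/4) = -11/2 + r/4)
E(w, Y) = -19/12 (E(w, Y) = (4 - 1) + (-11/2 + (¼)*(11/3)) = 3 + (-11/2 + 11/12) = 3 - 55/12 = -19/12)
E(-15, 3)*(-6 + 292) = -19*(-6 + 292)/12 = -19/12*286 = -2717/6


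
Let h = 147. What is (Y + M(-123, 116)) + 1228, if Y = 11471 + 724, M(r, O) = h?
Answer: 13570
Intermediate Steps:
M(r, O) = 147
Y = 12195
(Y + M(-123, 116)) + 1228 = (12195 + 147) + 1228 = 12342 + 1228 = 13570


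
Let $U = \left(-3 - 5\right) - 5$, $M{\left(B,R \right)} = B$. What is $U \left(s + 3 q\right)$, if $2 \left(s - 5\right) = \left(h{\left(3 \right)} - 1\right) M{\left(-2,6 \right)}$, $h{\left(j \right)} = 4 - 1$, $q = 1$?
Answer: $-78$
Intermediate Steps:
$h{\left(j \right)} = 3$
$s = 3$ ($s = 5 + \frac{\left(3 - 1\right) \left(-2\right)}{2} = 5 + \frac{2 \left(-2\right)}{2} = 5 + \frac{1}{2} \left(-4\right) = 5 - 2 = 3$)
$U = -13$ ($U = -8 - 5 = -13$)
$U \left(s + 3 q\right) = - 13 \left(3 + 3 \cdot 1\right) = - 13 \left(3 + 3\right) = \left(-13\right) 6 = -78$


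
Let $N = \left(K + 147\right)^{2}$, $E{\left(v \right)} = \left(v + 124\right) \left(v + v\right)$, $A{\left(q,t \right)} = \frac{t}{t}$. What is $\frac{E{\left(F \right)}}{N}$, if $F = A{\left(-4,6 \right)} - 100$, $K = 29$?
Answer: $- \frac{225}{1408} \approx -0.1598$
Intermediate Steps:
$A{\left(q,t \right)} = 1$
$F = -99$ ($F = 1 - 100 = -99$)
$E{\left(v \right)} = 2 v \left(124 + v\right)$ ($E{\left(v \right)} = \left(124 + v\right) 2 v = 2 v \left(124 + v\right)$)
$N = 30976$ ($N = \left(29 + 147\right)^{2} = 176^{2} = 30976$)
$\frac{E{\left(F \right)}}{N} = \frac{2 \left(-99\right) \left(124 - 99\right)}{30976} = 2 \left(-99\right) 25 \cdot \frac{1}{30976} = \left(-4950\right) \frac{1}{30976} = - \frac{225}{1408}$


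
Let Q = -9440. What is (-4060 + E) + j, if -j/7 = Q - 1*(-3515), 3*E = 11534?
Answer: 123779/3 ≈ 41260.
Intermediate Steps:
E = 11534/3 (E = (⅓)*11534 = 11534/3 ≈ 3844.7)
j = 41475 (j = -7*(-9440 - 1*(-3515)) = -7*(-9440 + 3515) = -7*(-5925) = 41475)
(-4060 + E) + j = (-4060 + 11534/3) + 41475 = -646/3 + 41475 = 123779/3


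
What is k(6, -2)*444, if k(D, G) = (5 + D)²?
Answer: 53724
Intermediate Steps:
k(6, -2)*444 = (5 + 6)²*444 = 11²*444 = 121*444 = 53724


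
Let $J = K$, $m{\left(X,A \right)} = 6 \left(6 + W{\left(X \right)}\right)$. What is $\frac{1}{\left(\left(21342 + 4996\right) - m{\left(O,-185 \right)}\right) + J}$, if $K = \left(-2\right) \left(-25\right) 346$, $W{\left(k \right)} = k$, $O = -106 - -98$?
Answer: $\frac{1}{43650} \approx 2.291 \cdot 10^{-5}$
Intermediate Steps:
$O = -8$ ($O = -106 + 98 = -8$)
$m{\left(X,A \right)} = 36 + 6 X$ ($m{\left(X,A \right)} = 6 \left(6 + X\right) = 36 + 6 X$)
$K = 17300$ ($K = 50 \cdot 346 = 17300$)
$J = 17300$
$\frac{1}{\left(\left(21342 + 4996\right) - m{\left(O,-185 \right)}\right) + J} = \frac{1}{\left(\left(21342 + 4996\right) - \left(36 + 6 \left(-8\right)\right)\right) + 17300} = \frac{1}{\left(26338 - \left(36 - 48\right)\right) + 17300} = \frac{1}{\left(26338 - -12\right) + 17300} = \frac{1}{\left(26338 + 12\right) + 17300} = \frac{1}{26350 + 17300} = \frac{1}{43650}$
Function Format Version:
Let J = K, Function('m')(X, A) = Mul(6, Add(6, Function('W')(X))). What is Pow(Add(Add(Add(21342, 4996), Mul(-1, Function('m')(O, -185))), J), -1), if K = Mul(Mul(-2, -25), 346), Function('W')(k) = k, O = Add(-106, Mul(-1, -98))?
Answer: Rational(1, 43650) ≈ 2.2910e-5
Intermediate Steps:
O = -8 (O = Add(-106, 98) = -8)
Function('m')(X, A) = Add(36, Mul(6, X)) (Function('m')(X, A) = Mul(6, Add(6, X)) = Add(36, Mul(6, X)))
K = 17300 (K = Mul(50, 346) = 17300)
J = 17300
Pow(Add(Add(Add(21342, 4996), Mul(-1, Function('m')(O, -185))), J), -1) = Pow(Add(Add(Add(21342, 4996), Mul(-1, Add(36, Mul(6, -8)))), 17300), -1) = Pow(Add(Add(26338, Mul(-1, Add(36, -48))), 17300), -1) = Pow(Add(Add(26338, Mul(-1, -12)), 17300), -1) = Pow(Add(Add(26338, 12), 17300), -1) = Pow(Add(26350, 17300), -1) = Pow(43650, -1) = Rational(1, 43650)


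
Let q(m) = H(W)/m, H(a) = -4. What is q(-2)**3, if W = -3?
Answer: 8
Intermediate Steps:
q(m) = -4/m
q(-2)**3 = (-4/(-2))**3 = (-4*(-1/2))**3 = 2**3 = 8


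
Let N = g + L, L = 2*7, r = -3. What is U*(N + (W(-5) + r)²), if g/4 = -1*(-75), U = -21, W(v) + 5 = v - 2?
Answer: -11319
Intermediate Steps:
W(v) = -7 + v (W(v) = -5 + (v - 2) = -5 + (-2 + v) = -7 + v)
g = 300 (g = 4*(-1*(-75)) = 4*75 = 300)
L = 14
N = 314 (N = 300 + 14 = 314)
U*(N + (W(-5) + r)²) = -21*(314 + ((-7 - 5) - 3)²) = -21*(314 + (-12 - 3)²) = -21*(314 + (-15)²) = -21*(314 + 225) = -21*539 = -11319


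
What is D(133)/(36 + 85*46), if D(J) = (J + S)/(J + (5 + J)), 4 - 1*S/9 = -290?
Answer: 2779/1069366 ≈ 0.0025987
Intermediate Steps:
S = 2646 (S = 36 - 9*(-290) = 36 + 2610 = 2646)
D(J) = (2646 + J)/(5 + 2*J) (D(J) = (J + 2646)/(J + (5 + J)) = (2646 + J)/(5 + 2*J))
D(133)/(36 + 85*46) = ((2646 + 133)/(5 + 2*133))/(36 + 85*46) = (2779/(5 + 266))/(36 + 3910) = (2779/271)/3946 = ((1/271)*2779)*(1/3946) = (2779/271)*(1/3946) = 2779/1069366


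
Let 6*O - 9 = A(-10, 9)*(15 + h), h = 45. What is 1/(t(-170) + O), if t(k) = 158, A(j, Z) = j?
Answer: 2/119 ≈ 0.016807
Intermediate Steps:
O = -197/2 (O = 3/2 + (-10*(15 + 45))/6 = 3/2 + (-10*60)/6 = 3/2 + (1/6)*(-600) = 3/2 - 100 = -197/2 ≈ -98.500)
1/(t(-170) + O) = 1/(158 - 197/2) = 1/(119/2) = 2/119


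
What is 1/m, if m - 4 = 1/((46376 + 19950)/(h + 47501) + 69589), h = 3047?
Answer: 1758825549/7035327470 ≈ 0.25000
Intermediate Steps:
m = 7035327470/1758825549 (m = 4 + 1/((46376 + 19950)/(3047 + 47501) + 69589) = 4 + 1/(66326/50548 + 69589) = 4 + 1/(66326*(1/50548) + 69589) = 4 + 1/(33163/25274 + 69589) = 4 + 1/(1758825549/25274) = 4 + 25274/1758825549 = 7035327470/1758825549 ≈ 4.0000)
1/m = 1/(7035327470/1758825549) = 1758825549/7035327470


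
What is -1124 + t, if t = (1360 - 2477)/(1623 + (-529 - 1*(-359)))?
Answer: -1634289/1453 ≈ -1124.8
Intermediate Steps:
t = -1117/1453 (t = -1117/(1623 + (-529 + 359)) = -1117/(1623 - 170) = -1117/1453 ≈ -0.76875)
-1124 + t = -1124 - 1117/1453 = -1634289/1453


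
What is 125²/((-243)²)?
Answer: 15625/59049 ≈ 0.26461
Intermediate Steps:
125²/((-243)²) = 15625/59049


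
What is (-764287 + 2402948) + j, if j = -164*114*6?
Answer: 1526485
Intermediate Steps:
j = -112176 (j = -18696*6 = -112176)
(-764287 + 2402948) + j = (-764287 + 2402948) - 112176 = 1638661 - 112176 = 1526485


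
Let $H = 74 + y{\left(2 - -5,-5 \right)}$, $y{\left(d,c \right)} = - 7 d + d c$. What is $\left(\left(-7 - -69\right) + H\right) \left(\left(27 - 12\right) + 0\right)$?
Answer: $780$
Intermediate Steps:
$y{\left(d,c \right)} = - 7 d + c d$
$H = -10$ ($H = 74 + \left(2 - -5\right) \left(-7 - 5\right) = 74 + \left(2 + 5\right) \left(-12\right) = 74 + 7 \left(-12\right) = 74 - 84 = -10$)
$\left(\left(-7 - -69\right) + H\right) \left(\left(27 - 12\right) + 0\right) = \left(\left(-7 - -69\right) - 10\right) \left(\left(27 - 12\right) + 0\right) = \left(\left(-7 + 69\right) - 10\right) \left(15 + 0\right) = \left(62 - 10\right) 15 = 52 \cdot 15 = 780$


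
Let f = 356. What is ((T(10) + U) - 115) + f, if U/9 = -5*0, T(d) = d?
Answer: 251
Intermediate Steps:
U = 0 (U = 9*(-5*0) = 9*0 = 0)
((T(10) + U) - 115) + f = ((10 + 0) - 115) + 356 = (10 - 115) + 356 = -105 + 356 = 251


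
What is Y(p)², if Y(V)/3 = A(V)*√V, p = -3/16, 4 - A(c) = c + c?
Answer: -33075/1024 ≈ -32.300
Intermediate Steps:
A(c) = 4 - 2*c (A(c) = 4 - (c + c) = 4 - 2*c)
p = -3/16 (p = -3*1/16 = -3/16 ≈ -0.18750)
Y(V) = 3*√V*(4 - 2*V) (Y(V) = 3*((4 - 2*V)*√V) = 3*(√V*(4 - 2*V)) = 3*√V*(4 - 2*V))
Y(p)² = (6*√(-3/16)*(2 - 1*(-3/16)))² = (6*(I*√3/4)*(2 + 3/16))² = (6*(I*√3/4)*(35/16))² = (105*I*√3/32)² = -33075/1024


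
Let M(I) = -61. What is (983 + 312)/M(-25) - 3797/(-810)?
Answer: -817333/49410 ≈ -16.542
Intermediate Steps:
(983 + 312)/M(-25) - 3797/(-810) = (983 + 312)/(-61) - 3797/(-810) = 1295*(-1/61) - 3797*(-1/810) = -1295/61 + 3797/810 = -817333/49410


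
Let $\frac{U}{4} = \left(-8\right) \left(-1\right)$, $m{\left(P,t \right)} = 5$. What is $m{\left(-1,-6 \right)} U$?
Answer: $160$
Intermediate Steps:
$U = 32$ ($U = 4 \left(\left(-8\right) \left(-1\right)\right) = 4 \cdot 8 = 32$)
$m{\left(-1,-6 \right)} U = 5 \cdot 32 = 160$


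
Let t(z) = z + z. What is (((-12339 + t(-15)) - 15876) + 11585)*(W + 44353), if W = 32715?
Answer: -1283952880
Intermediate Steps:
t(z) = 2*z
(((-12339 + t(-15)) - 15876) + 11585)*(W + 44353) = (((-12339 + 2*(-15)) - 15876) + 11585)*(32715 + 44353) = (((-12339 - 30) - 15876) + 11585)*77068 = ((-12369 - 15876) + 11585)*77068 = (-28245 + 11585)*77068 = -16660*77068 = -1283952880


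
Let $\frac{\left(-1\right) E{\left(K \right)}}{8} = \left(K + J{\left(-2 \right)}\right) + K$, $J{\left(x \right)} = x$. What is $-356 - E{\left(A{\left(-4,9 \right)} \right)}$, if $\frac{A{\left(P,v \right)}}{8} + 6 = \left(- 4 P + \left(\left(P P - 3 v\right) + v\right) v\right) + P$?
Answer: $-1908$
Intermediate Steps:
$A{\left(P,v \right)} = -48 - 24 P + 8 v \left(P^{2} - 2 v\right)$ ($A{\left(P,v \right)} = -48 + 8 \left(\left(- 4 P + \left(\left(P P - 3 v\right) + v\right) v\right) + P\right) = -48 + 8 \left(\left(- 4 P + \left(\left(P^{2} - 3 v\right) + v\right) v\right) + P\right) = -48 + 8 \left(\left(- 4 P + \left(P^{2} - 2 v\right) v\right) + P\right) = -48 + 8 \left(\left(- 4 P + v \left(P^{2} - 2 v\right)\right) + P\right) = -48 + 8 \left(- 3 P + v \left(P^{2} - 2 v\right)\right) = -48 - \left(24 P - 8 v \left(P^{2} - 2 v\right)\right) = -48 - 24 P + 8 v \left(P^{2} - 2 v\right)$)
$E{\left(K \right)} = 16 - 16 K$ ($E{\left(K \right)} = - 8 \left(\left(K - 2\right) + K\right) = - 8 \left(\left(-2 + K\right) + K\right) = - 8 \left(-2 + 2 K\right) = 16 - 16 K$)
$-356 - E{\left(A{\left(-4,9 \right)} \right)} = -356 - \left(16 - 16 \left(-48 - -96 - 16 \cdot 9^{2} + 8 \cdot 9 \left(-4\right)^{2}\right)\right) = -356 - \left(16 - 16 \left(-48 + 96 - 1296 + 8 \cdot 9 \cdot 16\right)\right) = -356 - \left(16 - 16 \left(-48 + 96 - 1296 + 1152\right)\right) = -356 - \left(16 - -1536\right) = -356 - \left(16 + 1536\right) = -356 - 1552 = -1908$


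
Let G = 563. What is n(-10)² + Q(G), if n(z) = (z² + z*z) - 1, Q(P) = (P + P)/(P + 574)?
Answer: 45027463/1137 ≈ 39602.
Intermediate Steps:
Q(P) = 2*P/(574 + P) (Q(P) = (2*P)/(574 + P) = 2*P/(574 + P))
n(z) = -1 + 2*z² (n(z) = (z² + z²) - 1 = 2*z² - 1 = -1 + 2*z²)
n(-10)² + Q(G) = (-1 + 2*(-10)²)² + 2*563/(574 + 563) = (-1 + 2*100)² + 2*563/1137 = (-1 + 200)² + 2*563*(1/1137) = 199² + 1126/1137 = 39601 + 1126/1137 = 45027463/1137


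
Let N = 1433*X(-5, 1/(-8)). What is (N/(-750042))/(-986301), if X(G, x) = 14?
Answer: 10031/369883587321 ≈ 2.7119e-8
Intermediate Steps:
N = 20062 (N = 1433*14 = 20062)
(N/(-750042))/(-986301) = (20062/(-750042))/(-986301) = (20062*(-1/750042))*(-1/986301) = -10031/375021*(-1/986301) = 10031/369883587321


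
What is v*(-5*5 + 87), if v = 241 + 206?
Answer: 27714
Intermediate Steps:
v = 447
v*(-5*5 + 87) = 447*(-5*5 + 87) = 447*(-25 + 87) = 447*62 = 27714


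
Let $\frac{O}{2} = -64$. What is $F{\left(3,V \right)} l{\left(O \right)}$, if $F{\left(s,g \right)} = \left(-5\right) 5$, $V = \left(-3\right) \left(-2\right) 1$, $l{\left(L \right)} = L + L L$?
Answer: $-406400$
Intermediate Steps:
$O = -128$ ($O = 2 \left(-64\right) = -128$)
$l{\left(L \right)} = L + L^{2}$
$V = 6$ ($V = 6 \cdot 1 = 6$)
$F{\left(s,g \right)} = -25$
$F{\left(3,V \right)} l{\left(O \right)} = - 25 \left(- 128 \left(1 - 128\right)\right) = - 25 \left(\left(-128\right) \left(-127\right)\right) = \left(-25\right) 16256 = -406400$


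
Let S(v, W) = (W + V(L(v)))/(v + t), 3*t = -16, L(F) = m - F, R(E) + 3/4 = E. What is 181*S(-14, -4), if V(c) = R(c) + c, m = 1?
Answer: -54843/232 ≈ -236.39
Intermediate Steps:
R(E) = -3/4 + E
L(F) = 1 - F
t = -16/3 (t = (1/3)*(-16) = -16/3 ≈ -5.3333)
V(c) = -3/4 + 2*c (V(c) = (-3/4 + c) + c = -3/4 + 2*c)
S(v, W) = (5/4 + W - 2*v)/(-16/3 + v) (S(v, W) = (W + (-3/4 + 2*(1 - v)))/(v - 16/3) = (W + (-3/4 + (2 - 2*v)))/(-16/3 + v) = (W + (5/4 - 2*v))/(-16/3 + v) = (5/4 + W - 2*v)/(-16/3 + v))
181*S(-14, -4) = 181*(3*(5 - 8*(-14) + 4*(-4))/(4*(-16 + 3*(-14)))) = 181*(3*(5 + 112 - 16)/(4*(-16 - 42))) = 181*((3/4)*101/(-58)) = 181*((3/4)*(-1/58)*101) = 181*(-303/232) = -54843/232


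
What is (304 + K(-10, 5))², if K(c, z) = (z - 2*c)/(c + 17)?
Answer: 4635409/49 ≈ 94600.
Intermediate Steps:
K(c, z) = (z - 2*c)/(17 + c)
(304 + K(-10, 5))² = (304 + (5 - 2*(-10))/(17 - 10))² = (304 + (5 + 20)/7)² = (304 + (⅐)*25)² = (304 + 25/7)² = (2153/7)² = 4635409/49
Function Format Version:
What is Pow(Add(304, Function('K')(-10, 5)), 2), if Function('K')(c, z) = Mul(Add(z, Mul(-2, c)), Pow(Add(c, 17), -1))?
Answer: Rational(4635409, 49) ≈ 94600.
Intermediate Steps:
Function('K')(c, z) = Mul(Pow(Add(17, c), -1), Add(z, Mul(-2, c))) (Function('K')(c, z) = Mul(Add(z, Mul(-2, c)), Pow(Add(17, c), -1)) = Mul(Pow(Add(17, c), -1), Add(z, Mul(-2, c))))
Pow(Add(304, Function('K')(-10, 5)), 2) = Pow(Add(304, Mul(Pow(Add(17, -10), -1), Add(5, Mul(-2, -10)))), 2) = Pow(Add(304, Mul(Pow(7, -1), Add(5, 20))), 2) = Pow(Add(304, Mul(Rational(1, 7), 25)), 2) = Pow(Add(304, Rational(25, 7)), 2) = Pow(Rational(2153, 7), 2) = Rational(4635409, 49)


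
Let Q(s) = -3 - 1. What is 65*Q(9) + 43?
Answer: -217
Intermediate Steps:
Q(s) = -4
65*Q(9) + 43 = 65*(-4) + 43 = -260 + 43 = -217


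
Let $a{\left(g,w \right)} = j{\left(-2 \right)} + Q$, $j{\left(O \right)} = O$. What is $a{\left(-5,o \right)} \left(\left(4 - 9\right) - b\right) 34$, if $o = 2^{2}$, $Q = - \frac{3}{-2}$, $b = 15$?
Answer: $340$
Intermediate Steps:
$Q = \frac{3}{2}$ ($Q = \left(-3\right) \left(- \frac{1}{2}\right) = \frac{3}{2} \approx 1.5$)
$o = 4$
$a{\left(g,w \right)} = - \frac{1}{2}$ ($a{\left(g,w \right)} = -2 + \frac{3}{2} = - \frac{1}{2}$)
$a{\left(-5,o \right)} \left(\left(4 - 9\right) - b\right) 34 = - \frac{\left(4 - 9\right) - 15}{2} \cdot 34 = - \frac{-5 - 15}{2} \cdot 34 = \left(- \frac{1}{2}\right) \left(-20\right) 34 = 10 \cdot 34 = 340$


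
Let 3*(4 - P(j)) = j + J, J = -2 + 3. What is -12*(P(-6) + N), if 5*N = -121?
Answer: 1112/5 ≈ 222.40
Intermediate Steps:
N = -121/5 (N = (⅕)*(-121) = -121/5 ≈ -24.200)
J = 1
P(j) = 11/3 - j/3 (P(j) = 4 - (j + 1)/3 = 4 - (1 + j)/3 = 4 + (-⅓ - j/3) = 11/3 - j/3)
-12*(P(-6) + N) = -12*((11/3 - ⅓*(-6)) - 121/5) = -12*((11/3 + 2) - 121/5) = -12*(17/3 - 121/5) = -12*(-278/15) = 1112/5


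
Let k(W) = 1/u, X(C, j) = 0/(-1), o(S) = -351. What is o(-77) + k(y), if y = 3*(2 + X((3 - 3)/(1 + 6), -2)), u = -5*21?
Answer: -36856/105 ≈ -351.01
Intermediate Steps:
u = -105
X(C, j) = 0 (X(C, j) = 0*(-1) = 0)
y = 6 (y = 3*(2 + 0) = 3*2 = 6)
k(W) = -1/105 (k(W) = 1/(-105) = -1/105)
o(-77) + k(y) = -351 - 1/105 = -36856/105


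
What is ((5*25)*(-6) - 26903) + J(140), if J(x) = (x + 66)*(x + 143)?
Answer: 30645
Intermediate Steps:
J(x) = (66 + x)*(143 + x)
((5*25)*(-6) - 26903) + J(140) = ((5*25)*(-6) - 26903) + (9438 + 140² + 209*140) = (125*(-6) - 26903) + (9438 + 19600 + 29260) = (-750 - 26903) + 58298 = -27653 + 58298 = 30645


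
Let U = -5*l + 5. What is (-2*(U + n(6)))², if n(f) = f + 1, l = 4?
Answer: 256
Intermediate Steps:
n(f) = 1 + f
U = -15 (U = -5*4 + 5 = -20 + 5 = -15)
(-2*(U + n(6)))² = (-2*(-15 + (1 + 6)))² = (-2*(-15 + 7))² = (-2*(-8))² = 16² = 256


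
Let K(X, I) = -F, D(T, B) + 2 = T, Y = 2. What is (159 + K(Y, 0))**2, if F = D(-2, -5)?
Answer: 26569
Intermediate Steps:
D(T, B) = -2 + T
F = -4 (F = -2 - 2 = -4)
K(X, I) = 4 (K(X, I) = -1*(-4) = 4)
(159 + K(Y, 0))**2 = (159 + 4)**2 = 163**2 = 26569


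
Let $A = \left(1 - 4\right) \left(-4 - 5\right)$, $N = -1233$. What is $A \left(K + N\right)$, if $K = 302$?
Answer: $-25137$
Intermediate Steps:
$A = 27$ ($A = \left(-3\right) \left(-9\right) = 27$)
$A \left(K + N\right) = 27 \left(302 - 1233\right) = 27 \left(-931\right) = -25137$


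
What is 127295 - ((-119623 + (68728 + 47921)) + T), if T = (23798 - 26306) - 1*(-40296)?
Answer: 92481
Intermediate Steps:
T = 37788 (T = -2508 + 40296 = 37788)
127295 - ((-119623 + (68728 + 47921)) + T) = 127295 - ((-119623 + (68728 + 47921)) + 37788) = 127295 - ((-119623 + 116649) + 37788) = 127295 - (-2974 + 37788) = 127295 - 1*34814 = 127295 - 34814 = 92481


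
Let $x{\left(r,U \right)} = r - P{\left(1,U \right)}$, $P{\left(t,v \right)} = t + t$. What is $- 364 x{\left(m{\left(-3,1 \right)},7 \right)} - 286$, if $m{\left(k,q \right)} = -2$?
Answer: $1170$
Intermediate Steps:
$P{\left(t,v \right)} = 2 t$
$x{\left(r,U \right)} = -2 + r$ ($x{\left(r,U \right)} = r - 2 \cdot 1 = r - 2 = -2 + r$)
$- 364 x{\left(m{\left(-3,1 \right)},7 \right)} - 286 = - 364 \left(-2 - 2\right) - 286 = \left(-364\right) \left(-4\right) - 286 = 1456 - 286 = 1170$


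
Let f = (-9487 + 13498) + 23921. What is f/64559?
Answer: 27932/64559 ≈ 0.43266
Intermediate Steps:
f = 27932 (f = 4011 + 23921 = 27932)
f/64559 = 27932/64559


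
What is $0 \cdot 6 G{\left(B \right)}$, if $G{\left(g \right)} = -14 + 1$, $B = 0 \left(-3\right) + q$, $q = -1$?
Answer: $0$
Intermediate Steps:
$B = -1$ ($B = 0 \left(-3\right) - 1 = 0 - 1 = -1$)
$G{\left(g \right)} = -13$
$0 \cdot 6 G{\left(B \right)} = 0 \cdot 6 \left(-13\right) = 0 \left(-13\right) = 0$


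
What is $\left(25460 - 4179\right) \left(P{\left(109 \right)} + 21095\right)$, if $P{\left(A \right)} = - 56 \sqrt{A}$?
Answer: $448922695 - 1191736 \sqrt{109} \approx 4.3648 \cdot 10^{8}$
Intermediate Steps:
$\left(25460 - 4179\right) \left(P{\left(109 \right)} + 21095\right) = \left(25460 - 4179\right) \left(- 56 \sqrt{109} + 21095\right) = 21281 \left(21095 - 56 \sqrt{109}\right) = 448922695 - 1191736 \sqrt{109}$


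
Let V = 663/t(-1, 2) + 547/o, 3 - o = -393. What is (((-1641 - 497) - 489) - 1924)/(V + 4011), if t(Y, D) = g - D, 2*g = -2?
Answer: -1802196/1501387 ≈ -1.2004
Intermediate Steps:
g = -1 (g = (½)*(-2) = -1)
o = 396 (o = 3 - 1*(-393) = 3 + 393 = 396)
t(Y, D) = -1 - D
V = -86969/396 (V = 663/(-1 - 1*2) + 547/396 = 663/(-1 - 2) + 547*(1/396) = 663/(-3) + 547/396 = 663*(-⅓) + 547/396 = -221 + 547/396 = -86969/396 ≈ -219.62)
(((-1641 - 497) - 489) - 1924)/(V + 4011) = (((-1641 - 497) - 489) - 1924)/(-86969/396 + 4011) = ((-2138 - 489) - 1924)/(1501387/396) = (-2627 - 1924)*(396/1501387) = -4551*396/1501387 = -1802196/1501387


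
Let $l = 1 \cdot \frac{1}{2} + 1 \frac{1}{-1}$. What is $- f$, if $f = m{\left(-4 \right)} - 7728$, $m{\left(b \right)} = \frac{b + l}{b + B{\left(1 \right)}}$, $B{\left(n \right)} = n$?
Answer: $\frac{15453}{2} \approx 7726.5$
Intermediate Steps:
$l = - \frac{1}{2}$ ($l = 1 \cdot \frac{1}{2} + 1 \left(-1\right) = \frac{1}{2} - 1 = - \frac{1}{2} \approx -0.5$)
$m{\left(b \right)} = \frac{- \frac{1}{2} + b}{1 + b}$ ($m{\left(b \right)} = \frac{b - \frac{1}{2}}{b + 1} = \frac{- \frac{1}{2} + b}{1 + b}$)
$f = - \frac{15453}{2}$ ($f = \frac{- \frac{1}{2} - 4}{1 - 4} - 7728 = \frac{1}{-3} \left(- \frac{9}{2}\right) - 7728 = \left(- \frac{1}{3}\right) \left(- \frac{9}{2}\right) - 7728 = \frac{3}{2} - 7728 = - \frac{15453}{2} \approx -7726.5$)
$- f = \left(-1\right) \left(- \frac{15453}{2}\right) = \frac{15453}{2}$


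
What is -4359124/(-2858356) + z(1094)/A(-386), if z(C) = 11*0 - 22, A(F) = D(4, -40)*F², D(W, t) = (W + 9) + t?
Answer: 2192043493805/1437357185694 ≈ 1.5251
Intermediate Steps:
D(W, t) = 9 + W + t (D(W, t) = (9 + W) + t = 9 + W + t)
A(F) = -27*F² (A(F) = (9 + 4 - 40)*F² = -27*F²)
z(C) = -22 (z(C) = 0 - 22 = -22)
-4359124/(-2858356) + z(1094)/A(-386) = -4359124/(-2858356) - 22/((-27*(-386)²)) = -4359124*(-1/2858356) - 22/((-27*148996)) = 1089781/714589 - 22/(-4022892) = 1089781/714589 - 22*(-1/4022892) = 1089781/714589 + 11/2011446 = 2192043493805/1437357185694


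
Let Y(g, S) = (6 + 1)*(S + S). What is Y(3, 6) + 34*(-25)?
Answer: -766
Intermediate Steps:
Y(g, S) = 14*S (Y(g, S) = 7*(2*S) = 14*S)
Y(3, 6) + 34*(-25) = 14*6 + 34*(-25) = 84 - 850 = -766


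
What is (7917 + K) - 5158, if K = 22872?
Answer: 25631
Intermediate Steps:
(7917 + K) - 5158 = (7917 + 22872) - 5158 = 30789 - 5158 = 25631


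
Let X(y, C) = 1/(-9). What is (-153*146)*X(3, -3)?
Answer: 2482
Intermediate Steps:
X(y, C) = -⅑
(-153*146)*X(3, -3) = -153*146*(-⅑) = -22338*(-⅑) = 2482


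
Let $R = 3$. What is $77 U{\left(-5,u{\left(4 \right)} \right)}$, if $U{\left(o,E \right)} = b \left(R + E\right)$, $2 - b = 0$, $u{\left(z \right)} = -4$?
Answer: $-154$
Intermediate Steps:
$b = 2$ ($b = 2 - 0 = 2 + 0 = 2$)
$U{\left(o,E \right)} = 6 + 2 E$ ($U{\left(o,E \right)} = 2 \left(3 + E\right) = 6 + 2 E$)
$77 U{\left(-5,u{\left(4 \right)} \right)} = 77 \left(6 + 2 \left(-4\right)\right) = 77 \left(6 - 8\right) = 77 \left(-2\right) = -154$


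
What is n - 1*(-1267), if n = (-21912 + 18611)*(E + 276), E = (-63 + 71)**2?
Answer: -1121073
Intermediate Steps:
E = 64 (E = 8**2 = 64)
n = -1122340 (n = (-21912 + 18611)*(64 + 276) = -3301*340 = -1122340)
n - 1*(-1267) = -1122340 - 1*(-1267) = -1122340 + 1267 = -1121073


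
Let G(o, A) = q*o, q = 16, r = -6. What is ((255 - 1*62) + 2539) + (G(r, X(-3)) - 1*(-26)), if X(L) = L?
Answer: 2662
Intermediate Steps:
G(o, A) = 16*o
((255 - 1*62) + 2539) + (G(r, X(-3)) - 1*(-26)) = ((255 - 1*62) + 2539) + (16*(-6) - 1*(-26)) = ((255 - 62) + 2539) + (-96 + 26) = (193 + 2539) - 70 = 2732 - 70 = 2662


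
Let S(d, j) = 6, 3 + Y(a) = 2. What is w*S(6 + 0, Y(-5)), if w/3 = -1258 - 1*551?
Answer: -32562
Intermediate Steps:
Y(a) = -1 (Y(a) = -3 + 2 = -1)
w = -5427 (w = 3*(-1258 - 1*551) = 3*(-1258 - 551) = 3*(-1809) = -5427)
w*S(6 + 0, Y(-5)) = -5427*6 = -32562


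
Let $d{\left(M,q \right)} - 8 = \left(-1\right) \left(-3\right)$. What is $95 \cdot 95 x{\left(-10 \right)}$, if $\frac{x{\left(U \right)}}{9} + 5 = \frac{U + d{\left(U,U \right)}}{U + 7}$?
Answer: $-433200$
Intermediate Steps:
$d{\left(M,q \right)} = 11$ ($d{\left(M,q \right)} = 8 - -3 = 8 + 3 = 11$)
$x{\left(U \right)} = -45 + \frac{9 \left(11 + U\right)}{7 + U}$ ($x{\left(U \right)} = -45 + 9 \frac{U + 11}{U + 7} = -45 + 9 \frac{11 + U}{7 + U} = -45 + \frac{9 \left(11 + U\right)}{7 + U}$)
$95 \cdot 95 x{\left(-10 \right)} = 95 \cdot 95 \frac{36 \left(-6 - -10\right)}{7 - 10} = 9025 \frac{36 \left(-6 + 10\right)}{-3} = 9025 \cdot 36 \left(- \frac{1}{3}\right) 4 = 9025 \left(-48\right) = -433200$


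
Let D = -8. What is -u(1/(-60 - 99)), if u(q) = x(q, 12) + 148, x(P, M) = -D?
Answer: -156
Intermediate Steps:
x(P, M) = 8 (x(P, M) = -1*(-8) = 8)
u(q) = 156 (u(q) = 8 + 148 = 156)
-u(1/(-60 - 99)) = -1*156 = -156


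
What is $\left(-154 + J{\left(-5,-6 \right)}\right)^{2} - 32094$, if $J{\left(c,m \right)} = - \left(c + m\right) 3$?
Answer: $-17453$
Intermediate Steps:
$J{\left(c,m \right)} = - 3 c - 3 m$ ($J{\left(c,m \right)} = - (3 c + 3 m) = - 3 c - 3 m$)
$\left(-154 + J{\left(-5,-6 \right)}\right)^{2} - 32094 = \left(-154 - -33\right)^{2} - 32094 = \left(-154 + \left(15 + 18\right)\right)^{2} - 32094 = \left(-154 + 33\right)^{2} - 32094 = \left(-121\right)^{2} - 32094 = 14641 - 32094 = -17453$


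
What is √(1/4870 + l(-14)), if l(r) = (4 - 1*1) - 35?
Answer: I*√758935930/4870 ≈ 5.6568*I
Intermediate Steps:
l(r) = -32 (l(r) = (4 - 1) - 35 = 3 - 35 = -32)
√(1/4870 + l(-14)) = √(1/4870 - 32) = √(-155839/4870) = I*√758935930/4870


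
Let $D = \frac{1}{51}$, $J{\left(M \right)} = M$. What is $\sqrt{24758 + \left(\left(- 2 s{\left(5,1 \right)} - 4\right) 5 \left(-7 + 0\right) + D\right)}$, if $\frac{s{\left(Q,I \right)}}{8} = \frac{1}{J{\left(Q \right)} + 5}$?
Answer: $\frac{\sqrt{64905405}}{51} \approx 157.97$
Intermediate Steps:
$s{\left(Q,I \right)} = \frac{8}{5 + Q}$ ($s{\left(Q,I \right)} = \frac{8}{Q + 5} = \frac{8}{5 + Q}$)
$D = \frac{1}{51} \approx 0.019608$
$\sqrt{24758 + \left(\left(- 2 s{\left(5,1 \right)} - 4\right) 5 \left(-7 + 0\right) + D\right)} = \sqrt{24758 + \left(\left(- 2 \frac{8}{5 + 5} - 4\right) 5 \left(-7 + 0\right) + \frac{1}{51}\right)} = \sqrt{24758 + \left(\left(- 2 \cdot \frac{8}{10} - 4\right) 5 \left(-7\right) + \frac{1}{51}\right)} = \sqrt{24758 + \left(\left(- 2 \cdot 8 \cdot \frac{1}{10} - 4\right) \left(-35\right) + \frac{1}{51}\right)} = \sqrt{24758 + \left(\left(\left(-2\right) \frac{4}{5} - 4\right) \left(-35\right) + \frac{1}{51}\right)} = \sqrt{24758 + \left(\left(- \frac{8}{5} - 4\right) \left(-35\right) + \frac{1}{51}\right)} = \sqrt{24758 + \left(\left(- \frac{28}{5}\right) \left(-35\right) + \frac{1}{51}\right)} = \sqrt{24758 + \left(196 + \frac{1}{51}\right)} = \sqrt{24758 + \frac{9997}{51}} = \sqrt{\frac{1272655}{51}} = \frac{\sqrt{64905405}}{51}$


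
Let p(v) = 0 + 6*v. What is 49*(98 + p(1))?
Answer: 5096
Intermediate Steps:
p(v) = 6*v
49*(98 + p(1)) = 49*(98 + 6*1) = 49*(98 + 6) = 49*104 = 5096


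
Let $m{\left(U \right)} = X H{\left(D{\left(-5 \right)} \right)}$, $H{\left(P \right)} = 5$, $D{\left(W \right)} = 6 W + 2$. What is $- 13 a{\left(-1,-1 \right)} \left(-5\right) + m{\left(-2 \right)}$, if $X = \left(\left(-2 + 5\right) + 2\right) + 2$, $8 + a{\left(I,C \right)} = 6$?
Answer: $-95$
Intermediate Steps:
$a{\left(I,C \right)} = -2$ ($a{\left(I,C \right)} = -8 + 6 = -2$)
$D{\left(W \right)} = 2 + 6 W$
$X = 7$ ($X = \left(3 + 2\right) + 2 = 5 + 2 = 7$)
$m{\left(U \right)} = 35$ ($m{\left(U \right)} = 7 \cdot 5 = 35$)
$- 13 a{\left(-1,-1 \right)} \left(-5\right) + m{\left(-2 \right)} = - 13 \left(\left(-2\right) \left(-5\right)\right) + 35 = \left(-13\right) 10 + 35 = -130 + 35 = -95$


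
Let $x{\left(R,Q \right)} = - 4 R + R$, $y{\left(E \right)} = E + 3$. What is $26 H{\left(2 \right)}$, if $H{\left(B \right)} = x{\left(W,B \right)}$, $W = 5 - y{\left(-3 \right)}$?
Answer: $-390$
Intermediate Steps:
$y{\left(E \right)} = 3 + E$
$W = 5$ ($W = 5 - \left(3 - 3\right) = 5 - 0 = 5 + 0 = 5$)
$x{\left(R,Q \right)} = - 3 R$
$H{\left(B \right)} = -15$ ($H{\left(B \right)} = \left(-3\right) 5 = -15$)
$26 H{\left(2 \right)} = 26 \left(-15\right) = -390$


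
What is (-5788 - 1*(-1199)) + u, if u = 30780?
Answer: 26191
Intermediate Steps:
(-5788 - 1*(-1199)) + u = (-5788 - 1*(-1199)) + 30780 = (-5788 + 1199) + 30780 = -4589 + 30780 = 26191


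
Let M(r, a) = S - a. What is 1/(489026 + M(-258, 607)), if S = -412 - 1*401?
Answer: 1/487606 ≈ 2.0508e-6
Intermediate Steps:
S = -813 (S = -412 - 401 = -813)
M(r, a) = -813 - a
1/(489026 + M(-258, 607)) = 1/(489026 + (-813 - 1*607)) = 1/(489026 + (-813 - 607)) = 1/(489026 - 1420) = 1/487606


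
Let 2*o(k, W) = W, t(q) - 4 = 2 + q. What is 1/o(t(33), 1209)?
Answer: 2/1209 ≈ 0.0016543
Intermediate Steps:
t(q) = 6 + q (t(q) = 4 + (2 + q) = 6 + q)
o(k, W) = W/2
1/o(t(33), 1209) = 1/((½)*1209) = 1/(1209/2) = 2/1209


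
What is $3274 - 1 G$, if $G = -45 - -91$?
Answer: $3228$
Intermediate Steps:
$G = 46$ ($G = -45 + 91 = 46$)
$3274 - 1 G = 3274 - 1 \cdot 46 = 3274 - 46 = 3228$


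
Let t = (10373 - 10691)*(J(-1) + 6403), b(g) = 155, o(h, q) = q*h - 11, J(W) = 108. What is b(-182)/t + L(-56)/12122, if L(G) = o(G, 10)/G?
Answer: 538517699/702760149168 ≈ 0.00076629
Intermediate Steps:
o(h, q) = -11 + h*q (o(h, q) = h*q - 11 = -11 + h*q)
t = -2070498 (t = (10373 - 10691)*(108 + 6403) = -318*6511 = -2070498)
L(G) = (-11 + 10*G)/G (L(G) = (-11 + G*10)/G = (-11 + 10*G)/G)
b(-182)/t + L(-56)/12122 = 155/(-2070498) + (10 - 11/(-56))/12122 = 155*(-1/2070498) + (10 - 11*(-1/56))*(1/12122) = -155/2070498 + (10 + 11/56)*(1/12122) = -155/2070498 + (571/56)*(1/12122) = -155/2070498 + 571/678832 = 538517699/702760149168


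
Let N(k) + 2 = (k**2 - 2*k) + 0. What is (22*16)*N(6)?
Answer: 7744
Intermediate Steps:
N(k) = -2 + k**2 - 2*k (N(k) = -2 + ((k**2 - 2*k) + 0) = -2 + (k**2 - 2*k) = -2 + k**2 - 2*k)
(22*16)*N(6) = (22*16)*(-2 + 6**2 - 2*6) = 352*(-2 + 36 - 12) = 352*22 = 7744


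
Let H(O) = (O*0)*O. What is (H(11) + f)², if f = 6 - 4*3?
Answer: 36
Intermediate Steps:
H(O) = 0 (H(O) = 0*O = 0)
f = -6 (f = 6 - 12 = -6)
(H(11) + f)² = (0 - 6)² = (-6)² = 36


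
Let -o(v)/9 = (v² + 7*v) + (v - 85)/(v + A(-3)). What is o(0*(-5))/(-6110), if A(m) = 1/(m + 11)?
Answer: -612/611 ≈ -1.0016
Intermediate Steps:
A(m) = 1/(11 + m)
o(v) = -63*v - 9*v² - 9*(-85 + v)/(⅛ + v) (o(v) = -9*((v² + 7*v) + (v - 85)/(v + 1/(11 - 3))) = -9*((v² + 7*v) + (-85 + v)/(v + 1/8)) = -9*((v² + 7*v) + (-85 + v)/(v + ⅛)) = -9*((v² + 7*v) + (-85 + v)/(⅛ + v)) = -9*(v² + 7*v + (-85 + v)/(⅛ + v)) = -63*v - 9*v² - 9*(-85 + v)/(⅛ + v))
o(0*(-5))/(-6110) = (9*(680 - 57*(0*(-5))² - 0*(-5) - 8*(0*(-5))³)/(1 + 8*(0*(-5))))/(-6110) = (9*(680 - 57*0² - 15*0 - 8*0³)/(1 + 8*0))*(-1/6110) = (9*(680 - 57*0 + 0 - 8*0)/(1 + 0))*(-1/6110) = (9*(680 + 0 + 0 + 0)/1)*(-1/6110) = (9*1*680)*(-1/6110) = 6120*(-1/6110) = -612/611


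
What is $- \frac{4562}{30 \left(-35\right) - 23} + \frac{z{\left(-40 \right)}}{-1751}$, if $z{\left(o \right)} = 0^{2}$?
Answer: $\frac{4562}{1073} \approx 4.2516$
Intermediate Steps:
$z{\left(o \right)} = 0$
$- \frac{4562}{30 \left(-35\right) - 23} + \frac{z{\left(-40 \right)}}{-1751} = - \frac{4562}{30 \left(-35\right) - 23} + \frac{0}{-1751} = - \frac{4562}{-1050 - 23} + 0 \left(- \frac{1}{1751}\right) = - \frac{4562}{-1073} + 0 = \left(-4562\right) \left(- \frac{1}{1073}\right) + 0 = \frac{4562}{1073} + 0 = \frac{4562}{1073}$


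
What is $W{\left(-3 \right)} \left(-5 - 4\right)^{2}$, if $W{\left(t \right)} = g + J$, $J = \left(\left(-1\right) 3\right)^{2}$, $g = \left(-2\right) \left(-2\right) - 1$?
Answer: $972$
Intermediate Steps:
$g = 3$ ($g = 4 - 1 = 3$)
$J = 9$ ($J = \left(-3\right)^{2} = 9$)
$W{\left(t \right)} = 12$ ($W{\left(t \right)} = 3 + 9 = 12$)
$W{\left(-3 \right)} \left(-5 - 4\right)^{2} = 12 \left(-5 - 4\right)^{2} = 12 \left(-9\right)^{2} = 12 \cdot 81 = 972$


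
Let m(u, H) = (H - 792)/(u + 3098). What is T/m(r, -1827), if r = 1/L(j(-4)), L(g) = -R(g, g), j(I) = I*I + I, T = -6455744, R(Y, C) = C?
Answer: 59998070800/7857 ≈ 7.6363e+6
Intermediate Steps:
j(I) = I + I² (j(I) = I² + I = I + I²)
L(g) = -g
r = -1/12 (r = 1/(-(-4)*(1 - 4)) = 1/(-(-4)*(-3)) = 1/(-1*12) = 1/(-12) = -1/12 ≈ -0.083333)
m(u, H) = (-792 + H)/(3098 + u)
T/m(r, -1827) = -6455744*(3098 - 1/12)/(-792 - 1827) = -6455744/(-2619/(37175/12)) = -6455744/((12/37175)*(-2619)) = -6455744/(-31428/37175) = -6455744*(-37175/31428) = 59998070800/7857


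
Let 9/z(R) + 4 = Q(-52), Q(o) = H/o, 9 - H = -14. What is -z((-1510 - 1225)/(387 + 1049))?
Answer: 156/77 ≈ 2.0260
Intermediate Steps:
H = 23 (H = 9 - 1*(-14) = 9 + 14 = 23)
Q(o) = 23/o
z(R) = -156/77 (z(R) = 9/(-4 + 23/(-52)) = 9/(-4 + 23*(-1/52)) = 9/(-4 - 23/52) = 9/(-231/52) = 9*(-52/231) = -156/77)
-z((-1510 - 1225)/(387 + 1049)) = -1*(-156/77) = 156/77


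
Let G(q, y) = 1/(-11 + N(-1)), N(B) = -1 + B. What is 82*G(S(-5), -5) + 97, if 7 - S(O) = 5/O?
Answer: 1179/13 ≈ 90.692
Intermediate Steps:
S(O) = 7 - 5/O
G(q, y) = -1/13 (G(q, y) = 1/(-11 + (-1 - 1)) = 1/(-11 - 2) = 1/(-13) = -1/13)
82*G(S(-5), -5) + 97 = 82*(-1/13) + 97 = -82/13 + 97 = 1179/13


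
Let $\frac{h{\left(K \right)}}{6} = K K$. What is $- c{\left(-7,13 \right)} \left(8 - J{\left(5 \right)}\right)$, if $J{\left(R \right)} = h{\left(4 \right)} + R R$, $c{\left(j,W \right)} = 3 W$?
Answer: $4407$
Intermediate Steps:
$h{\left(K \right)} = 6 K^{2}$ ($h{\left(K \right)} = 6 K K = 6 K^{2}$)
$J{\left(R \right)} = 96 + R^{2}$ ($J{\left(R \right)} = 6 \cdot 4^{2} + R R = 6 \cdot 16 + R^{2} = 96 + R^{2}$)
$- c{\left(-7,13 \right)} \left(8 - J{\left(5 \right)}\right) = - 3 \cdot 13 \left(8 - \left(96 + 5^{2}\right)\right) = \left(-1\right) 39 \left(8 - \left(96 + 25\right)\right) = - 39 \left(8 - 121\right) = \left(-39\right) \left(-113\right) = 4407$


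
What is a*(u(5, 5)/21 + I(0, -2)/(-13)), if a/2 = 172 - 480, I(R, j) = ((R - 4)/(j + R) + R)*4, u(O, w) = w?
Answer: 9064/39 ≈ 232.41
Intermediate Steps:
I(R, j) = 4*R + 4*(-4 + R)/(R + j) (I(R, j) = ((-4 + R)/(R + j) + R)*4 = (R + (-4 + R)/(R + j))*4 = 4*R + 4*(-4 + R)/(R + j))
a = -616 (a = 2*(172 - 480) = 2*(-308) = -616)
a*(u(5, 5)/21 + I(0, -2)/(-13)) = -616*(5/21 + (4*(-4 + 0 + 0² + 0*(-2))/(0 - 2))/(-13)) = -616*(5*(1/21) + (4*(-4 + 0 + 0 + 0)/(-2))*(-1/13)) = -616*(5/21 + (4*(-½)*(-4))*(-1/13)) = -616*(5/21 + 8*(-1/13)) = -616*(5/21 - 8/13) = -616*(-103/273) = 9064/39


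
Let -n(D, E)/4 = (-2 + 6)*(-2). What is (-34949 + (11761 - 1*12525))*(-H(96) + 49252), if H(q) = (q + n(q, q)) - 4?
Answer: -1754508264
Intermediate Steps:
n(D, E) = 32 (n(D, E) = -4*(-2 + 6)*(-2) = -16*(-2) = -4*(-8) = 32)
H(q) = 28 + q (H(q) = (q + 32) - 4 = (32 + q) - 4 = 28 + q)
(-34949 + (11761 - 1*12525))*(-H(96) + 49252) = (-34949 + (11761 - 1*12525))*(-(28 + 96) + 49252) = (-34949 + (11761 - 12525))*(-1*124 + 49252) = (-34949 - 764)*(-124 + 49252) = -35713*49128 = -1754508264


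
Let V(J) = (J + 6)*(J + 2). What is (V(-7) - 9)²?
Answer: 16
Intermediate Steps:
V(J) = (2 + J)*(6 + J) (V(J) = (6 + J)*(2 + J) = (2 + J)*(6 + J))
(V(-7) - 9)² = ((12 + (-7)² + 8*(-7)) - 9)² = ((12 + 49 - 56) - 9)² = (5 - 9)² = (-4)² = 16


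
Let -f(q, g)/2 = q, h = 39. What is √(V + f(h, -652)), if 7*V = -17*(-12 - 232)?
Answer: √25214/7 ≈ 22.684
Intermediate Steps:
f(q, g) = -2*q
V = 4148/7 (V = (-17*(-12 - 232))/7 = (-17*(-244))/7 = (⅐)*4148 = 4148/7 ≈ 592.57)
√(V + f(h, -652)) = √(4148/7 - 2*39) = √(4148/7 - 78) = √(3602/7) = √25214/7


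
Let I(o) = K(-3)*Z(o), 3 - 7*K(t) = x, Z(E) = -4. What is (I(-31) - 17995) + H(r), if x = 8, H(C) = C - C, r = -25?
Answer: -125945/7 ≈ -17992.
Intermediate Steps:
H(C) = 0
K(t) = -5/7 (K(t) = 3/7 - 1/7*8 = 3/7 - 8/7 = -5/7)
I(o) = 20/7 (I(o) = -5/7*(-4) = 20/7)
(I(-31) - 17995) + H(r) = (20/7 - 17995) + 0 = -125945/7 + 0 = -125945/7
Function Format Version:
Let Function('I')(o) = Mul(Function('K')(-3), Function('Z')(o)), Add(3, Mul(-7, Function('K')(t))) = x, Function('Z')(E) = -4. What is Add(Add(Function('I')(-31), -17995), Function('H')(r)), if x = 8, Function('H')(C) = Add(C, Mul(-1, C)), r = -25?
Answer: Rational(-125945, 7) ≈ -17992.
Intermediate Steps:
Function('H')(C) = 0
Function('K')(t) = Rational(-5, 7) (Function('K')(t) = Add(Rational(3, 7), Mul(Rational(-1, 7), 8)) = Add(Rational(3, 7), Rational(-8, 7)) = Rational(-5, 7))
Function('I')(o) = Rational(20, 7) (Function('I')(o) = Mul(Rational(-5, 7), -4) = Rational(20, 7))
Add(Add(Function('I')(-31), -17995), Function('H')(r)) = Add(Add(Rational(20, 7), -17995), 0) = Add(Rational(-125945, 7), 0) = Rational(-125945, 7)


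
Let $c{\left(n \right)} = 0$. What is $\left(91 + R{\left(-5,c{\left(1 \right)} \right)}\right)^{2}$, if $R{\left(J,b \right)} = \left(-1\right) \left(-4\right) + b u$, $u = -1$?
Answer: $9025$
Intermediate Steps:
$R{\left(J,b \right)} = 4 - b$ ($R{\left(J,b \right)} = \left(-1\right) \left(-4\right) + b \left(-1\right) = 4 - b$)
$\left(91 + R{\left(-5,c{\left(1 \right)} \right)}\right)^{2} = \left(91 + \left(4 - 0\right)\right)^{2} = \left(91 + \left(4 + 0\right)\right)^{2} = \left(91 + 4\right)^{2} = 95^{2} = 9025$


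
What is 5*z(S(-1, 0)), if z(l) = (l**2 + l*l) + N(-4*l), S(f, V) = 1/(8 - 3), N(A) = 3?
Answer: 77/5 ≈ 15.400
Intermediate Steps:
S(f, V) = 1/5
z(l) = 3 + 2*l**2 (z(l) = (l**2 + l*l) + 3 = (l**2 + l**2) + 3 = 2*l**2 + 3 = 3 + 2*l**2)
5*z(S(-1, 0)) = 5*(3 + 2*(1/5)**2) = 5*(3 + 2*(1/25)) = 5*(3 + 2/25) = 5*(77/25) = 77/5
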